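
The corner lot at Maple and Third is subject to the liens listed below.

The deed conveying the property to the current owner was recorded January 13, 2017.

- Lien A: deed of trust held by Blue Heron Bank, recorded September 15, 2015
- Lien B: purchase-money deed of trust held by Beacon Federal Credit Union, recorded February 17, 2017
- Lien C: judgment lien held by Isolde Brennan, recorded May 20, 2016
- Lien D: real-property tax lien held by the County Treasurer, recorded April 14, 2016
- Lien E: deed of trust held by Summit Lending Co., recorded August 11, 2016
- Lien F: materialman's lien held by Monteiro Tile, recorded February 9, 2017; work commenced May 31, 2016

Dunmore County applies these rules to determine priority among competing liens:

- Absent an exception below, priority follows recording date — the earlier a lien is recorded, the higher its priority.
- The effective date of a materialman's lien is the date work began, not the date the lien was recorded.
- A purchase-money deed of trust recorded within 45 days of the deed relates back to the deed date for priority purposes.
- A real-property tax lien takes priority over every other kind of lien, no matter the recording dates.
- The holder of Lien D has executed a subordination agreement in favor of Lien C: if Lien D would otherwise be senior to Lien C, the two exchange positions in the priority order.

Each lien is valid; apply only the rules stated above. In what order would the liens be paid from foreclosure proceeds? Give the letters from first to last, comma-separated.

First, effective dates: B's effective date is the deed date, January 13, 2017; F is treated as recorded May 31, 2016, the work-commencement date.
D, as a real-property tax lien, has superpriority and ranks first.
Ordering the rest by effective date: A (September 15, 2015), C (May 20, 2016), F (May 31, 2016), E (August 11, 2016), B (January 13, 2017).
D is senior to C before the subordination, so the two trade places.

C, A, D, F, E, B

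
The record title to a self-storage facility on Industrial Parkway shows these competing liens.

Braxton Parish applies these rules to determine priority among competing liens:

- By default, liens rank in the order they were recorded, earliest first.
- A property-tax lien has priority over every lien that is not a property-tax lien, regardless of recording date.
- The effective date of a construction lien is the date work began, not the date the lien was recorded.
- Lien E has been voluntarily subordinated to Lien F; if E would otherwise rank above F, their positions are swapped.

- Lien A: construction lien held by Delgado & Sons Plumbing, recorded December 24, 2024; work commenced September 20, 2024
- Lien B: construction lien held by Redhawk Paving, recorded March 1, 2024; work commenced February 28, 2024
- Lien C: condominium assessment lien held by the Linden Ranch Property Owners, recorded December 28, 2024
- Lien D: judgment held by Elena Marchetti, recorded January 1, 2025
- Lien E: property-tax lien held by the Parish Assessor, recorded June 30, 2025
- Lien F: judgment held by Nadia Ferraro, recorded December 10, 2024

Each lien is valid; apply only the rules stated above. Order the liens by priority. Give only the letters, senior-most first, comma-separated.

Effective dates after the stated exceptions: A relates back to September 20, 2024 (work commenced); B is treated as recorded February 28, 2024, the work-commencement date.
E is a property-tax lien, so it outranks all other liens regardless of date.
The other liens, earliest effective date first: B (February 28, 2024), A (September 20, 2024), F (December 10, 2024), C (December 28, 2024), D (January 1, 2025).
E is senior to F before the subordination, so the two trade places.

F, B, A, E, C, D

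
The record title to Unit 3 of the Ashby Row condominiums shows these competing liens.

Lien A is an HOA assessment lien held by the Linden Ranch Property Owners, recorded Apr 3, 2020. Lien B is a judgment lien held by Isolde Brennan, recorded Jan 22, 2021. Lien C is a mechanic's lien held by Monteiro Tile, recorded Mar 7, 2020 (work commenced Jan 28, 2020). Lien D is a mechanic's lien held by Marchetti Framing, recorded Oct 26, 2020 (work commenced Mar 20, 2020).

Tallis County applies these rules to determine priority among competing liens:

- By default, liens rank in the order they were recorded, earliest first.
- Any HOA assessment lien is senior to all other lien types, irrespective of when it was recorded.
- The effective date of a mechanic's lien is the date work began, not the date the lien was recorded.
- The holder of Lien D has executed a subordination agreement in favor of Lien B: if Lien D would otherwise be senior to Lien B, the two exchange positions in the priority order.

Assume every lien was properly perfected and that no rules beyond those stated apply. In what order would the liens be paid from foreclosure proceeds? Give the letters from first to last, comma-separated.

A, C, B, D

First, effective dates: C's effective date is Jan 28, 2020, when work began; D's effective date is Mar 20, 2020, when work began.
A is an HOA assessment lien and takes priority over every other lien.
Remaining liens by effective date: C (Jan 28, 2020), D (Mar 20, 2020), B (Jan 22, 2021).
D is senior to B before the subordination, so the two trade places.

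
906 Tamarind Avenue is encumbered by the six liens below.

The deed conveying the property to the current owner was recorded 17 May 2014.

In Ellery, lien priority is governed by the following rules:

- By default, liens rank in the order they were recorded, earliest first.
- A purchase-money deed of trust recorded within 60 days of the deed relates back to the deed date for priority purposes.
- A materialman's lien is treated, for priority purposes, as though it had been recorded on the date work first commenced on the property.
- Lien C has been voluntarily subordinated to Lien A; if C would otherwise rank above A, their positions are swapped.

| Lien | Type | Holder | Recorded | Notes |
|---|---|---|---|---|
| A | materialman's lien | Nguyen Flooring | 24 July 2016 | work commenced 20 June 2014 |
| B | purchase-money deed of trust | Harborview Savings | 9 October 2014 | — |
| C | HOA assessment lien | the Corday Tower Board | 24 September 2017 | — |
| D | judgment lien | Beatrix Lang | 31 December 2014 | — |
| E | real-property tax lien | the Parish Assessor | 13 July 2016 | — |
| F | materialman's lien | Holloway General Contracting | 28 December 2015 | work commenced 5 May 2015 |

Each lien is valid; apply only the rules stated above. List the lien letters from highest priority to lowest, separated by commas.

A, B, D, F, E, C

First, effective dates: A is treated as recorded 20 June 2014, the work-commencement date; B was recorded 145 days after the deed, outside the 60-day window, so it keeps its recording date; F is treated as recorded 5 May 2015, the work-commencement date.
Sorted by effective date: A (20 June 2014), B (9 October 2014), D (31 December 2014), F (5 May 2015), E (13 July 2016), C (24 September 2017).
C is already junior to A, so the subordination agreement changes nothing.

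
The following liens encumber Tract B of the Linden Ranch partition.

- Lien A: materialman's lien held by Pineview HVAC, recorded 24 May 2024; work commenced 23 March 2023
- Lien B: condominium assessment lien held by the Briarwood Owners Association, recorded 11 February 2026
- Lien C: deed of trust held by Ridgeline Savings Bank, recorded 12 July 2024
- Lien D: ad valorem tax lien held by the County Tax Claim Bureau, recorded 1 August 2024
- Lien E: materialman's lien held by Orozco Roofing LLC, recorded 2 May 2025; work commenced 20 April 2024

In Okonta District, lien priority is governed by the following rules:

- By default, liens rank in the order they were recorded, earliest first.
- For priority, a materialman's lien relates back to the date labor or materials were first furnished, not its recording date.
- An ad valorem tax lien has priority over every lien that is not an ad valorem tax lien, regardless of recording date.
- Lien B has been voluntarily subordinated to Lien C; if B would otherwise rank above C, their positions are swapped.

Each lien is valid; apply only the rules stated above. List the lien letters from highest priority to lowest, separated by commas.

First, effective dates: A relates back to 23 March 2023 (work commenced); E relates back to 20 April 2024 (work commenced).
As an ad valorem tax lien, D is senior to every other lien.
Remaining liens by effective date: A (23 March 2023), E (20 April 2024), C (12 July 2024), B (11 February 2026).
B already ranks below C; the subordination has no effect.

D, A, E, C, B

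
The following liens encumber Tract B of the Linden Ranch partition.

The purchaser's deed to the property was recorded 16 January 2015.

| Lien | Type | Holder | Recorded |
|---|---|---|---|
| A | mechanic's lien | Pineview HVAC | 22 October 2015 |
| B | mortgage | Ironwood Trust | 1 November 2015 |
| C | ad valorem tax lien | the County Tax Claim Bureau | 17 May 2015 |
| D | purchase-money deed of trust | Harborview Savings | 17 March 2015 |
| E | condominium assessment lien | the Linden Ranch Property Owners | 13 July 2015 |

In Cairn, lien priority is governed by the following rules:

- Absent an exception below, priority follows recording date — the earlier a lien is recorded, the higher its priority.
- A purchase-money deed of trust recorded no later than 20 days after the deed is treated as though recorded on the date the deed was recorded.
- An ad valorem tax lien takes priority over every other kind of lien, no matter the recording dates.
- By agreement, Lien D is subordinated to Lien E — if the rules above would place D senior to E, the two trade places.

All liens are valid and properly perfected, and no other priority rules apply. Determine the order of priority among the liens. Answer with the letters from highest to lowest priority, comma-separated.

Adjusting effective dates: D was recorded 60 days after the deed, outside the 20-day window, so it keeps its recording date.
C is an ad valorem tax lien, so it outranks all other liens regardless of date.
Among the remaining liens, by effective date: D (17 March 2015), E (13 July 2015), A (22 October 2015), B (1 November 2015).
D would otherwise be senior to E, so under the subordination agreement D and E exchange positions.

C, E, D, A, B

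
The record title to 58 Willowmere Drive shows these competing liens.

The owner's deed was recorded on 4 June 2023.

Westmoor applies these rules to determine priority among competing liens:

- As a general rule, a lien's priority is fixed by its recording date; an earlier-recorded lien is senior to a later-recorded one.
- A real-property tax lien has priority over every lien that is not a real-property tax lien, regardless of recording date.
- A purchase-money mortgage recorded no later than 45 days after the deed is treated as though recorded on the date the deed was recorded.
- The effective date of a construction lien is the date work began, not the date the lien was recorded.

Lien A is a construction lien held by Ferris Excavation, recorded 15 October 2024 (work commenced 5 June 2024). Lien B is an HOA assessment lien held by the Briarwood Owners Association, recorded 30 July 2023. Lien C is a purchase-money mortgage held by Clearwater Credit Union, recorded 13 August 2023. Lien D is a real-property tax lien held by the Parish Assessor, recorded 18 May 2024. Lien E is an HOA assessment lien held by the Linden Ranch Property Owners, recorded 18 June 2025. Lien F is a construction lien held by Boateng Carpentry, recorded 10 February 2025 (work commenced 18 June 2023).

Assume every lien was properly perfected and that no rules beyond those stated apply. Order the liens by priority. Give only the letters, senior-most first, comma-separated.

First, effective dates: A is treated as recorded 5 June 2024, the work-commencement date; C missed the 45-day window (70 days after the deed), so its recording date stands; F is treated as recorded 18 June 2023, the work-commencement date.
D is a real-property tax lien, so it outranks all other liens regardless of date.
The other liens, earliest effective date first: F (18 June 2023), B (30 July 2023), C (13 August 2023), A (5 June 2024), E (18 June 2025).

D, F, B, C, A, E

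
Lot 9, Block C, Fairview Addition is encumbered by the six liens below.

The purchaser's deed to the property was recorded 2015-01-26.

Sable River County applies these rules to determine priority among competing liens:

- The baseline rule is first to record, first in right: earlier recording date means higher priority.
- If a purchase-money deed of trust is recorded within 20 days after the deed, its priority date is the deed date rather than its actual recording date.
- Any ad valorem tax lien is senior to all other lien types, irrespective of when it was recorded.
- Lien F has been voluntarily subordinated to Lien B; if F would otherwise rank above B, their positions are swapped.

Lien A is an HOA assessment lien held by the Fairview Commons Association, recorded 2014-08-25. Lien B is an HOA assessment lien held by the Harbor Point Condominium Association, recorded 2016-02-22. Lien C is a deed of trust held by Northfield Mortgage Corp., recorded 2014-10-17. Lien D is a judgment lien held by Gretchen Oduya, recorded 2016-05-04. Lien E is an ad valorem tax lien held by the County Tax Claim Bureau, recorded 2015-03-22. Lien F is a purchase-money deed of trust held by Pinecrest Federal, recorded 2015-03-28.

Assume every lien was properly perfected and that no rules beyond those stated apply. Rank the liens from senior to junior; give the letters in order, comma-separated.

Adjusting effective dates: F was recorded 61 days after the deed, outside the 20-day window, so it keeps its recording date.
As an ad valorem tax lien, E is senior to every other lien.
Ordering the rest by effective date: A (2014-08-25), C (2014-10-17), F (2015-03-28), B (2016-02-22), D (2016-05-04).
Because F would otherwise rank above B, the subordination swaps them.

E, A, C, B, F, D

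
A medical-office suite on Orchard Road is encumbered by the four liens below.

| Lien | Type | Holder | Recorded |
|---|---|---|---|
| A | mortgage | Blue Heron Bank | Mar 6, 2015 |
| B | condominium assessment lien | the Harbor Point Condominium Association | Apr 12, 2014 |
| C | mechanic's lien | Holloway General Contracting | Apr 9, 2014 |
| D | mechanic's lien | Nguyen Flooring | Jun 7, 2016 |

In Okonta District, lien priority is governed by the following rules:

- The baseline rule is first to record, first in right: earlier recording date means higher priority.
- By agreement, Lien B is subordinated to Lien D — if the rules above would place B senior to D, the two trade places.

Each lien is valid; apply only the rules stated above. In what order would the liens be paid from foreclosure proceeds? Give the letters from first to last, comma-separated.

C, D, A, B

Sorted by effective date: C (Apr 9, 2014), B (Apr 12, 2014), A (Mar 6, 2015), D (Jun 7, 2016).
B would otherwise be senior to D, so under the subordination agreement B and D exchange positions.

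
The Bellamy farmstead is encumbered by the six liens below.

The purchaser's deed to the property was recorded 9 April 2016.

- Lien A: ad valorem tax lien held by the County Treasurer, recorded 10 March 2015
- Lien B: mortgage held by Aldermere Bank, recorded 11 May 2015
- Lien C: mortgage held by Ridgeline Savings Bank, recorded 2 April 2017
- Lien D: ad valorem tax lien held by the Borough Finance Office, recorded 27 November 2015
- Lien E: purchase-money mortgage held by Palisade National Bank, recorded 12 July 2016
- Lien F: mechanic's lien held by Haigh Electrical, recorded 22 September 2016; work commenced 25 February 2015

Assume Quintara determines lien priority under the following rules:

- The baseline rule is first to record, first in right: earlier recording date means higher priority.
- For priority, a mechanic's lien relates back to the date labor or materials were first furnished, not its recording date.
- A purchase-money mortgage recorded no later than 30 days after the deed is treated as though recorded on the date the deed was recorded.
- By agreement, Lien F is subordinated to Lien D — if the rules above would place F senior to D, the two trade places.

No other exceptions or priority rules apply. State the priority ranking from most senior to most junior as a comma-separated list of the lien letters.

Adjusting effective dates: E was recorded 94 days after the deed, outside the 30-day window, so it keeps its recording date; F relates back to 25 February 2015 (work commenced).
Sorted by effective date: F (25 February 2015), A (10 March 2015), B (11 May 2015), D (27 November 2015), E (12 July 2016), C (2 April 2017).
The subordination applies — F was senior to D — so F and D swap.

D, A, B, F, E, C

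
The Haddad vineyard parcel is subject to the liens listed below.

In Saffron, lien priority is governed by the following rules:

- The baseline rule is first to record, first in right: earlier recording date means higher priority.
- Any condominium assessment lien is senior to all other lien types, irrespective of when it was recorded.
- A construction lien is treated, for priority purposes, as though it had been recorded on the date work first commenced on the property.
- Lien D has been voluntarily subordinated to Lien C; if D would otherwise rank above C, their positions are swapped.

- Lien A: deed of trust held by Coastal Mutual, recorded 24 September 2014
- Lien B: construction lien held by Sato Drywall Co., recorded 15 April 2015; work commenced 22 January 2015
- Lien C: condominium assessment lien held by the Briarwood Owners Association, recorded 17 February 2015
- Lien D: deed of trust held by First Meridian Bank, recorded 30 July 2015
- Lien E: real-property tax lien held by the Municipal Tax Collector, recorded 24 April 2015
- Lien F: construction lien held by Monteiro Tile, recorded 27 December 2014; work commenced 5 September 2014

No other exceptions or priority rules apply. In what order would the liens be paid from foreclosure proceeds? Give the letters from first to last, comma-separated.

First, effective dates: B is treated as recorded 22 January 2015, the work-commencement date; F's effective date is 5 September 2014, when work began.
C is a condominium assessment lien, so it outranks all other liens regardless of date.
Ordering the rest by effective date: F (5 September 2014), A (24 September 2014), B (22 January 2015), E (24 April 2015), D (30 July 2015).
Since D is not senior to C, the subordination leaves the order unchanged.

C, F, A, B, E, D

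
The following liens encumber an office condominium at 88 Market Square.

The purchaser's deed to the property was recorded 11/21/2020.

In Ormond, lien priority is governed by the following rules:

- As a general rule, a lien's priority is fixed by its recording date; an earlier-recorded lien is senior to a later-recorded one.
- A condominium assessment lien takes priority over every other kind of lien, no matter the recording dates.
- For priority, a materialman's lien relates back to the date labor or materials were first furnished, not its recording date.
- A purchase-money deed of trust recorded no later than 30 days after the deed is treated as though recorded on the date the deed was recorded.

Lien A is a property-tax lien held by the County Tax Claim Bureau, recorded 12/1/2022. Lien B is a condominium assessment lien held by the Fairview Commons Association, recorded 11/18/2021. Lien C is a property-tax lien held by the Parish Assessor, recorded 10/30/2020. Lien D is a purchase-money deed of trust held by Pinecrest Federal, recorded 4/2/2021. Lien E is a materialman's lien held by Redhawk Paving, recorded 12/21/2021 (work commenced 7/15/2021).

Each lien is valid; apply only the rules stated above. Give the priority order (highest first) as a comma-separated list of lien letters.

Effective dates after the stated exceptions: D was recorded 132 days after the deed, outside the 30-day window, so it keeps its recording date; E relates back to 7/15/2021 (work commenced).
As a condominium assessment lien, B is senior to every other lien.
The other liens, earliest effective date first: C (10/30/2020), D (4/2/2021), E (7/15/2021), A (12/1/2022).

B, C, D, E, A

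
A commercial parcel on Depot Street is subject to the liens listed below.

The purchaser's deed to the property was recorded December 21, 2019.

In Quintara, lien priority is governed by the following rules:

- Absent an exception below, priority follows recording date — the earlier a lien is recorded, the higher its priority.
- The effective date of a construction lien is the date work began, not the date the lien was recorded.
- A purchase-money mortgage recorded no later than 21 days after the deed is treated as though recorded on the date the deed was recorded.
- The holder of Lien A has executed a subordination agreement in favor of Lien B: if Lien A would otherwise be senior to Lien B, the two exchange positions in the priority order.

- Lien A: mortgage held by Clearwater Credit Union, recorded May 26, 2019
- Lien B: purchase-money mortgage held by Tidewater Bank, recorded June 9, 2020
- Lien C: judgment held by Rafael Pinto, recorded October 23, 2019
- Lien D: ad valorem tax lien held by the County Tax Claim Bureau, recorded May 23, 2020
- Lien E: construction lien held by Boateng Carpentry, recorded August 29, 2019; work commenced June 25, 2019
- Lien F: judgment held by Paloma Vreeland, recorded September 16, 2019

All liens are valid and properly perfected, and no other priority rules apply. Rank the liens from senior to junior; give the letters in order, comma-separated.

B, E, F, C, D, A

Effective dates after the stated exceptions: B was recorded 171 days after the deed, outside the 21-day window, so it keeps its recording date; E relates back to June 25, 2019 (work commenced).
Sorted by effective date: A (May 26, 2019), E (June 25, 2019), F (September 16, 2019), C (October 23, 2019), D (May 23, 2020), B (June 9, 2020).
The subordination applies — A was senior to B — so A and B swap.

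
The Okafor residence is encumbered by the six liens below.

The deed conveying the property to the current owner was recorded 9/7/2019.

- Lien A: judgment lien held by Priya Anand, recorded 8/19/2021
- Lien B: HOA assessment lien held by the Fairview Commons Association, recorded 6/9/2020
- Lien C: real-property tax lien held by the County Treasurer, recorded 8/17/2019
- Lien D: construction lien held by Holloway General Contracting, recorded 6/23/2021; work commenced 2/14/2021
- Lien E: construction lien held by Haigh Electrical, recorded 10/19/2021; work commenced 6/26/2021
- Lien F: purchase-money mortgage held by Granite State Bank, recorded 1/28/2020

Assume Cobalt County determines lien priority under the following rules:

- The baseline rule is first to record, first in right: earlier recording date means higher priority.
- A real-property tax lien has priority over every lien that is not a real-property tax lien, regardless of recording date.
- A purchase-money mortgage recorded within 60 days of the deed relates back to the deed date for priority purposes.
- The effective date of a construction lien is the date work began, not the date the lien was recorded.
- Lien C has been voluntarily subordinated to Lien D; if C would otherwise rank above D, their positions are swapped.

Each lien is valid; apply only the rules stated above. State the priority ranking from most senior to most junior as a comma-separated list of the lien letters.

Adjusting effective dates: D is treated as recorded 2/14/2021, the work-commencement date; E relates back to 6/26/2021 (work commenced); F was recorded 143 days after the deed, outside the 60-day window, so it keeps its recording date.
As a real-property tax lien, C is senior to every other lien.
Remaining liens by effective date: F (1/28/2020), B (6/9/2020), D (2/14/2021), E (6/26/2021), A (8/19/2021).
Because C would otherwise rank above D, the subordination swaps them.

D, F, B, C, E, A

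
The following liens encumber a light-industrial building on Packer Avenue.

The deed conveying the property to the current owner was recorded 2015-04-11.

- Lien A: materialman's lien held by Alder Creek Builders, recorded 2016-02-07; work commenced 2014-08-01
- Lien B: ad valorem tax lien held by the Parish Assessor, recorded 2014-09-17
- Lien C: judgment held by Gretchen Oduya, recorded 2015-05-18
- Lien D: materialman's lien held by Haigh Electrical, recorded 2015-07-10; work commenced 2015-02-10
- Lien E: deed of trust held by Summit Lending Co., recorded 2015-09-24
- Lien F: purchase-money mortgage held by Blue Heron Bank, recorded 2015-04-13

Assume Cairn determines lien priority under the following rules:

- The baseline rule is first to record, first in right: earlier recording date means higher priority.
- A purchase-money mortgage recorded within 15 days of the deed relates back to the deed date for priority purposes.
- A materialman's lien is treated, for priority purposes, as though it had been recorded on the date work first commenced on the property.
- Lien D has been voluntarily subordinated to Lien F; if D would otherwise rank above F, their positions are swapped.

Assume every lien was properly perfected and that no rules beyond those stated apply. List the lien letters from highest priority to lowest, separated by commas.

Effective dates: A relates back to 2014-08-01 (work commenced); D's effective date is 2015-02-10, when work began; F was recorded within the 15-day window, so its effective date is the deed date 2015-04-11.
By effective date, earliest first: A (2014-08-01), B (2014-09-17), D (2015-02-10), F (2015-04-11), C (2015-05-18), E (2015-09-24).
Because D would otherwise rank above F, the subordination swaps them.

A, B, F, D, C, E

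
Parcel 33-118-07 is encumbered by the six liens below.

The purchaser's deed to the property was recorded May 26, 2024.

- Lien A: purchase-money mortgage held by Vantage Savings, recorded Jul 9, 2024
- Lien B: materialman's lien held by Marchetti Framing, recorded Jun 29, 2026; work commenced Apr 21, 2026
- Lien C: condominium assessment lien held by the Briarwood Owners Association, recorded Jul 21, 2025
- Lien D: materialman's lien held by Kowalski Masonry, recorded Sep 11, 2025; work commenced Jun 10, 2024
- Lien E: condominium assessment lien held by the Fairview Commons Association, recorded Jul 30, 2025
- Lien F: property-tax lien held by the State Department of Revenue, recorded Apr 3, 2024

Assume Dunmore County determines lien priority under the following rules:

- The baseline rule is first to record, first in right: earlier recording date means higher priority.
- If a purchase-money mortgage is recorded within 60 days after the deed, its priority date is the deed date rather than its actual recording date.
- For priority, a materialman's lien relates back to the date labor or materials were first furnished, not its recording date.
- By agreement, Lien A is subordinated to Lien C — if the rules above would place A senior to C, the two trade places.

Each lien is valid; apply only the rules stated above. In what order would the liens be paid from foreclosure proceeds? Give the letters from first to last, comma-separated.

F, C, D, A, E, B

Adjusting effective dates: A relates back to the deed date May 26, 2024; B relates back to Apr 21, 2026 (work commenced); D's effective date is Jun 10, 2024, when work began.
Ordering by effective date: F (Apr 3, 2024), A (May 26, 2024), D (Jun 10, 2024), C (Jul 21, 2025), E (Jul 30, 2025), B (Apr 21, 2026).
A is senior to C before the subordination, so the two trade places.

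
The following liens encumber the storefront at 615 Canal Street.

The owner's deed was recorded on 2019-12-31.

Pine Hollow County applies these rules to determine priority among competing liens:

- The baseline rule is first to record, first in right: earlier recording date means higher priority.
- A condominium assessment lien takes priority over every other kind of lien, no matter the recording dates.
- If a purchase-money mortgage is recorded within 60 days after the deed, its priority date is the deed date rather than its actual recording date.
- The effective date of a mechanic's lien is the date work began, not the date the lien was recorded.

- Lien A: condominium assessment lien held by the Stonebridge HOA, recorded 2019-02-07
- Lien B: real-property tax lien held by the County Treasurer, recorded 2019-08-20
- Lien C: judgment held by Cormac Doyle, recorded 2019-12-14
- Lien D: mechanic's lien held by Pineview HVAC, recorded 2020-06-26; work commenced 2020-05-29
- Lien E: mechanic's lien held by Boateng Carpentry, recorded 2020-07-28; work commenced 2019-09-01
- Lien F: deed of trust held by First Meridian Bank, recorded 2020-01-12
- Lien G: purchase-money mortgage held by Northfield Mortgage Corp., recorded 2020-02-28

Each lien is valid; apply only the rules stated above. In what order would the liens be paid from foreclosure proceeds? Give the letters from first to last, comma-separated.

Adjusting effective dates: D's effective date is 2020-05-29, when work began; E is treated as recorded 2019-09-01, the work-commencement date; G's effective date is the deed date, 2019-12-31.
A, as a condominium assessment lien, has superpriority and ranks first.
The other liens, earliest effective date first: B (2019-08-20), E (2019-09-01), C (2019-12-14), G (2019-12-31), F (2020-01-12), D (2020-05-29).

A, B, E, C, G, F, D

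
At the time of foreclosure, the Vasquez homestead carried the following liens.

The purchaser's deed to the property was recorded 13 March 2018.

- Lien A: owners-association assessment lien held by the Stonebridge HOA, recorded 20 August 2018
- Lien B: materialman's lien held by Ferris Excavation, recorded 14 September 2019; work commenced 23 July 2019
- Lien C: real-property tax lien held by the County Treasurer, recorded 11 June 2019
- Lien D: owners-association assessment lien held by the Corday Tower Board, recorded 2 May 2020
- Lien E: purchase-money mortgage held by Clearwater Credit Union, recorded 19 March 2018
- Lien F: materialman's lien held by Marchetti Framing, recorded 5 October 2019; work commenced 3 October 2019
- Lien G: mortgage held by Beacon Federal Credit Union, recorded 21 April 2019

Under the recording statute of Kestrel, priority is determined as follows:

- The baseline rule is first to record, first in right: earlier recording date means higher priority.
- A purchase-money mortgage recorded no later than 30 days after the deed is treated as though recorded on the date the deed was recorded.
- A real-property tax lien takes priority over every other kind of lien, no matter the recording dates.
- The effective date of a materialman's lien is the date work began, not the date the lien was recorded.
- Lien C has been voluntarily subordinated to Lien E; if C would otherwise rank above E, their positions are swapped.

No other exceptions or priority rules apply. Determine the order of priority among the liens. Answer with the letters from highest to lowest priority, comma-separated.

E, C, A, G, B, F, D

Adjusting effective dates: B is treated as recorded 23 July 2019, the work-commencement date; E was recorded within the 30-day window, so its effective date is the deed date 13 March 2018; F relates back to 3 October 2019 (work commenced).
C, as a real-property tax lien, has superpriority and ranks first.
Among the remaining liens, by effective date: E (13 March 2018), A (20 August 2018), G (21 April 2019), B (23 July 2019), F (3 October 2019), D (2 May 2020).
The subordination applies — C was senior to E — so C and E swap.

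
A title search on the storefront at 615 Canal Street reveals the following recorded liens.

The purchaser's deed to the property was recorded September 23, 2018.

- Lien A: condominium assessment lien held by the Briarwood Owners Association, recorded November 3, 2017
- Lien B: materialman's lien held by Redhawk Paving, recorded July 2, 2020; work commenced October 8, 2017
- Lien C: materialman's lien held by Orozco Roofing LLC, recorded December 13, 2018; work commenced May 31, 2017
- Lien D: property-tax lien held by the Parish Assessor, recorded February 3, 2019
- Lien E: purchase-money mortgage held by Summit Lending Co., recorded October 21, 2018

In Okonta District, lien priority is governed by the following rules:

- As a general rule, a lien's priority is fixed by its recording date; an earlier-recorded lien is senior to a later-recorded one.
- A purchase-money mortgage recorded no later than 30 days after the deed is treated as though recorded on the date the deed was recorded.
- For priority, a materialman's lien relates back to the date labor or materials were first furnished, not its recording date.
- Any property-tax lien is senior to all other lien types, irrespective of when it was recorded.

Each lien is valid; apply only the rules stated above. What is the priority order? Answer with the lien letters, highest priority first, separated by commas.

First, effective dates: B's effective date is October 8, 2017, when work began; C relates back to May 31, 2017 (work commenced); E was recorded within the 30-day window, so its effective date is the deed date September 23, 2018.
D, as a property-tax lien, has superpriority and ranks first.
Remaining liens by effective date: C (May 31, 2017), B (October 8, 2017), A (November 3, 2017), E (September 23, 2018).

D, C, B, A, E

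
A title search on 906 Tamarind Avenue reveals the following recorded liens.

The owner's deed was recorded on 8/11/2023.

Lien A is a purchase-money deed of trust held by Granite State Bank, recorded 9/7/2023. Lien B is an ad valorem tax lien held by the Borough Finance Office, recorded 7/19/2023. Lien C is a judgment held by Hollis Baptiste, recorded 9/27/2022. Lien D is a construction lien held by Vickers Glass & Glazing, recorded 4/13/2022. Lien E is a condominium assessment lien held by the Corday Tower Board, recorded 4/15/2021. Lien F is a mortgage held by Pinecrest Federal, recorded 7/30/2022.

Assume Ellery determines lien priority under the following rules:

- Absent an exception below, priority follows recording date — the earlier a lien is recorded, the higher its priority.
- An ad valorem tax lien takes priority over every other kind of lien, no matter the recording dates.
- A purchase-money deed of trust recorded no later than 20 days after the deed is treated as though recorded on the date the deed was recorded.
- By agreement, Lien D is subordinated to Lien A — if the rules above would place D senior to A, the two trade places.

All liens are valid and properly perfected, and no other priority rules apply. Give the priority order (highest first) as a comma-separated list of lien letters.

Effective dates after the stated exceptions: A was recorded 27 days after the deed — beyond 20 days — so no relation-back applies.
B is an ad valorem tax lien, so it outranks all other liens regardless of date.
Among the remaining liens, by effective date: E (4/15/2021), D (4/13/2022), F (7/30/2022), C (9/27/2022), A (9/7/2023).
D is senior to A before the subordination, so the two trade places.

B, E, A, F, C, D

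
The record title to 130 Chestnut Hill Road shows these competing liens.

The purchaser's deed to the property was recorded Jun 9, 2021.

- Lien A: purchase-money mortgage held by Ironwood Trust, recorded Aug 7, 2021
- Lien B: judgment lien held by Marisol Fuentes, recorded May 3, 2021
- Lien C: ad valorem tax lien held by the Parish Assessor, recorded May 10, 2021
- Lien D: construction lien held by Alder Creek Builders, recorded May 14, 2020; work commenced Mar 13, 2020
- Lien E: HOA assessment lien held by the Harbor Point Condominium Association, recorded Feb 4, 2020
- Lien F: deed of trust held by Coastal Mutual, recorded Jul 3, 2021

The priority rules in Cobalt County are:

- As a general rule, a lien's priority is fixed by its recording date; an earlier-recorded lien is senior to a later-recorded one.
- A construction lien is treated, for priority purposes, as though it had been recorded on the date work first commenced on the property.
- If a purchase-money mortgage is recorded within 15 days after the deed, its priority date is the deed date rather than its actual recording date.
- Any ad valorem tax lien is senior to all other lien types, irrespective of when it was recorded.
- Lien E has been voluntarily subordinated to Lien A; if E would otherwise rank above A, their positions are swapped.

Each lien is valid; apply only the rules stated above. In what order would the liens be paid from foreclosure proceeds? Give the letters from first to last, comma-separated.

C, A, D, B, F, E

Adjusting effective dates: A was recorded 59 days after the deed, outside the 15-day window, so it keeps its recording date; D's effective date is Mar 13, 2020, when work began.
As an ad valorem tax lien, C is senior to every other lien.
Among the remaining liens, by effective date: E (Feb 4, 2020), D (Mar 13, 2020), B (May 3, 2021), F (Jul 3, 2021), A (Aug 7, 2021).
E is senior to A before the subordination, so the two trade places.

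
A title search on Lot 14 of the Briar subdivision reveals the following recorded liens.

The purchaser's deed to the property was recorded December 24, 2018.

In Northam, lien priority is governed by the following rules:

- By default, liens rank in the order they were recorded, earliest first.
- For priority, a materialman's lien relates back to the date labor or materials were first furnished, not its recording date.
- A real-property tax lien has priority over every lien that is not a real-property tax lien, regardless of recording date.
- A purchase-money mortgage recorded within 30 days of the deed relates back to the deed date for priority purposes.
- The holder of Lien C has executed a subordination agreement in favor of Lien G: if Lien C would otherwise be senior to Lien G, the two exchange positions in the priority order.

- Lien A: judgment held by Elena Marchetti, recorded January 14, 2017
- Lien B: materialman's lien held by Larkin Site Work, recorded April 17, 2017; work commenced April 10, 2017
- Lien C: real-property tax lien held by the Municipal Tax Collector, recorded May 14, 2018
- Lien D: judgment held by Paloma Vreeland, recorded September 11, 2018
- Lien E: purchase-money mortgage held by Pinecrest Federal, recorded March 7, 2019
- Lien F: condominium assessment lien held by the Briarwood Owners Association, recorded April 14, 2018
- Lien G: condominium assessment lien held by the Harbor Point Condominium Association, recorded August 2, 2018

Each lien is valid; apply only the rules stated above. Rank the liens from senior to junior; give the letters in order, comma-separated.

G, A, B, F, C, D, E

Effective dates after the stated exceptions: B's effective date is April 10, 2017, when work began; E was recorded 73 days after the deed, outside the 30-day window, so it keeps its recording date.
C is a real-property tax lien, so it outranks all other liens regardless of date.
Ordering the rest by effective date: A (January 14, 2017), B (April 10, 2017), F (April 14, 2018), G (August 2, 2018), D (September 11, 2018), E (March 7, 2019).
The subordination applies — C was senior to G — so C and G swap.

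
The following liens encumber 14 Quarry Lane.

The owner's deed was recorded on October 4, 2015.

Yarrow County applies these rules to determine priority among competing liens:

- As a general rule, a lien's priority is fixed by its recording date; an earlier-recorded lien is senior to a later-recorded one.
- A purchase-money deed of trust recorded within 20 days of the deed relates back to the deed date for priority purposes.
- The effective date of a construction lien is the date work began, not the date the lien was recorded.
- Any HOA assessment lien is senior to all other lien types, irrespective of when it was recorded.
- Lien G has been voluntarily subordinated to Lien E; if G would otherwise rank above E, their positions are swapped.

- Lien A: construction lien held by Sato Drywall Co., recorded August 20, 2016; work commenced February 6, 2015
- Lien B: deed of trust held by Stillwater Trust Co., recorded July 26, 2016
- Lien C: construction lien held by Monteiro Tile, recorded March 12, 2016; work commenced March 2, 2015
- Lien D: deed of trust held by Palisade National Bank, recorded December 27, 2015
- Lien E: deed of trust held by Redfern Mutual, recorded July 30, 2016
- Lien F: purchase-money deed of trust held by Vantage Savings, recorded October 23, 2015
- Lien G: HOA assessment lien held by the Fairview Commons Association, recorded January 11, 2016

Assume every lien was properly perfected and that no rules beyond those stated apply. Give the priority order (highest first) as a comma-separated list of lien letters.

E, A, C, F, D, B, G

Adjusting effective dates: A's effective date is February 6, 2015, when work began; C's effective date is March 2, 2015, when work began; F relates back to the deed date October 4, 2015.
G, as an HOA assessment lien, has superpriority and ranks first.
Remaining liens by effective date: A (February 6, 2015), C (March 2, 2015), F (October 4, 2015), D (December 27, 2015), B (July 26, 2016), E (July 30, 2016).
G is senior to E before the subordination, so the two trade places.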